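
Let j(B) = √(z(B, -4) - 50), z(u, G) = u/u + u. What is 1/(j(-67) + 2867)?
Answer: 2867/8219805 - 2*I*√29/8219805 ≈ 0.00034879 - 1.3103e-6*I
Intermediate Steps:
z(u, G) = 1 + u
j(B) = √(-49 + B) (j(B) = √((1 + B) - 50) = √(-49 + B))
1/(j(-67) + 2867) = 1/(√(-49 - 67) + 2867) = 1/(√(-116) + 2867) = 1/(2*I*√29 + 2867) = 1/(2867 + 2*I*√29)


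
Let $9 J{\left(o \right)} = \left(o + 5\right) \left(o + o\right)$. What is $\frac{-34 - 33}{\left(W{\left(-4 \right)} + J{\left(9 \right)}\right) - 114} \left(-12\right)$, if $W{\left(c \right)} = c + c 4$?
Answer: $- \frac{402}{53} \approx -7.5849$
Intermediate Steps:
$J{\left(o \right)} = \frac{2 o \left(5 + o\right)}{9}$ ($J{\left(o \right)} = \frac{\left(o + 5\right) \left(o + o\right)}{9} = \frac{\left(5 + o\right) 2 o}{9} = \frac{2 o \left(5 + o\right)}{9}$)
$W{\left(c \right)} = 5 c$ ($W{\left(c \right)} = c + 4 c = 5 c$)
$\frac{-34 - 33}{\left(W{\left(-4 \right)} + J{\left(9 \right)}\right) - 114} \left(-12\right) = \frac{-34 - 33}{\left(5 \left(-4\right) + \frac{2}{9} \cdot 9 \left(5 + 9\right)\right) - 114} \left(-12\right) = - \frac{67}{\left(-20 + \frac{2}{9} \cdot 9 \cdot 14\right) - 114} \left(-12\right) = - \frac{67}{\left(-20 + 28\right) - 114} \left(-12\right) = - \frac{67}{8 - 114} \left(-12\right) = - \frac{67}{-106} \left(-12\right) = \left(-67\right) \left(- \frac{1}{106}\right) \left(-12\right) = \frac{67}{106} \left(-12\right) = - \frac{402}{53}$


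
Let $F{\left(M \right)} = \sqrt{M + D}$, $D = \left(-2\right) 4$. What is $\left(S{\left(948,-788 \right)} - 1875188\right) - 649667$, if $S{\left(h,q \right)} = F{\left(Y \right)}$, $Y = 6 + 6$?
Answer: $-2524853$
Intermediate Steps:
$Y = 12$
$D = -8$
$F{\left(M \right)} = \sqrt{-8 + M}$ ($F{\left(M \right)} = \sqrt{M - 8} = \sqrt{-8 + M}$)
$S{\left(h,q \right)} = 2$ ($S{\left(h,q \right)} = \sqrt{-8 + 12} = \sqrt{4} = 2$)
$\left(S{\left(948,-788 \right)} - 1875188\right) - 649667 = \left(2 - 1875188\right) - 649667 = -1875186 - 649667 = -2524853$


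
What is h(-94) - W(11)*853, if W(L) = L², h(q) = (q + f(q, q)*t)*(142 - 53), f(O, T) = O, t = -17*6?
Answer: 741753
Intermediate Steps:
t = -102
h(q) = -8989*q (h(q) = (q + q*(-102))*(142 - 53) = (q - 102*q)*89 = -101*q*89 = -8989*q)
h(-94) - W(11)*853 = -8989*(-94) - 11²*853 = 844966 - 121*853 = 844966 - 1*103213 = 844966 - 103213 = 741753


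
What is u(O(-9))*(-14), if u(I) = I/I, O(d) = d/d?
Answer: -14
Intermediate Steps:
O(d) = 1
u(I) = 1
u(O(-9))*(-14) = 1*(-14) = -14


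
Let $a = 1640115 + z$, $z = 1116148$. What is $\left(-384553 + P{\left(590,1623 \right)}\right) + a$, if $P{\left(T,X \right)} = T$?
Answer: $2372300$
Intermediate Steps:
$a = 2756263$ ($a = 1640115 + 1116148 = 2756263$)
$\left(-384553 + P{\left(590,1623 \right)}\right) + a = \left(-384553 + 590\right) + 2756263 = -383963 + 2756263 = 2372300$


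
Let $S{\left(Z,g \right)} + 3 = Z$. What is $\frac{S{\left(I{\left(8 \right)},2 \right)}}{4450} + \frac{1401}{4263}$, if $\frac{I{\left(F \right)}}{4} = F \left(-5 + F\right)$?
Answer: $\frac{2210303}{6323450} \approx 0.34954$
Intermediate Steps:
$I{\left(F \right)} = 4 F \left(-5 + F\right)$
$S{\left(Z,g \right)} = -3 + Z$
$\frac{S{\left(I{\left(8 \right)},2 \right)}}{4450} + \frac{1401}{4263} = \frac{-3 + 4 \cdot 8 \left(-5 + 8\right)}{4450} + \frac{1401}{4263} = \left(-3 + 4 \cdot 8 \cdot 3\right) \frac{1}{4450} + 1401 \cdot \frac{1}{4263} = \left(-3 + 96\right) \frac{1}{4450} + \frac{467}{1421} = 93 \cdot \frac{1}{4450} + \frac{467}{1421} = \frac{93}{4450} + \frac{467}{1421} = \frac{2210303}{6323450}$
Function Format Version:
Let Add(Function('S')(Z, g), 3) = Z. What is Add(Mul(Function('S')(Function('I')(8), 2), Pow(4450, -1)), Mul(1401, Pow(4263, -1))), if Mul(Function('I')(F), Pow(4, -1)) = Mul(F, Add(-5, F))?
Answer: Rational(2210303, 6323450) ≈ 0.34954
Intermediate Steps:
Function('I')(F) = Mul(4, F, Add(-5, F)) (Function('I')(F) = Mul(4, Mul(F, Add(-5, F))) = Mul(4, F, Add(-5, F)))
Function('S')(Z, g) = Add(-3, Z)
Add(Mul(Function('S')(Function('I')(8), 2), Pow(4450, -1)), Mul(1401, Pow(4263, -1))) = Add(Mul(Add(-3, Mul(4, 8, Add(-5, 8))), Pow(4450, -1)), Mul(1401, Pow(4263, -1))) = Add(Mul(Add(-3, Mul(4, 8, 3)), Rational(1, 4450)), Mul(1401, Rational(1, 4263))) = Add(Mul(Add(-3, 96), Rational(1, 4450)), Rational(467, 1421)) = Add(Mul(93, Rational(1, 4450)), Rational(467, 1421)) = Add(Rational(93, 4450), Rational(467, 1421)) = Rational(2210303, 6323450)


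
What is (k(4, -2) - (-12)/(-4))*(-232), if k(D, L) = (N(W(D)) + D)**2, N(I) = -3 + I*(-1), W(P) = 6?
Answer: -5104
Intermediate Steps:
N(I) = -3 - I
k(D, L) = (-9 + D)**2 (k(D, L) = ((-3 - 1*6) + D)**2 = ((-3 - 6) + D)**2 = (-9 + D)**2)
(k(4, -2) - (-12)/(-4))*(-232) = ((-9 + 4)**2 - (-12)/(-4))*(-232) = ((-5)**2 - (-12)*(-1)/4)*(-232) = (25 - 6*1/2)*(-232) = (25 - 3)*(-232) = 22*(-232) = -5104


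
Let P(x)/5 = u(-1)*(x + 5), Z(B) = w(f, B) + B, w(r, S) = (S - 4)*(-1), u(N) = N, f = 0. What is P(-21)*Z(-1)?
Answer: 320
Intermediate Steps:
w(r, S) = 4 - S (w(r, S) = (-4 + S)*(-1) = 4 - S)
Z(B) = 4 (Z(B) = (4 - B) + B = 4)
P(x) = -25 - 5*x (P(x) = 5*(-(x + 5)) = 5*(-(5 + x)) = 5*(-5 - x) = -25 - 5*x)
P(-21)*Z(-1) = (-25 - 5*(-21))*4 = (-25 + 105)*4 = 80*4 = 320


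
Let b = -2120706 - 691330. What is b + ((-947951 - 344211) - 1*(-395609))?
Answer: -3708589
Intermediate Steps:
b = -2812036
b + ((-947951 - 344211) - 1*(-395609)) = -2812036 + ((-947951 - 344211) - 1*(-395609)) = -2812036 + (-1292162 + 395609) = -2812036 - 896553 = -3708589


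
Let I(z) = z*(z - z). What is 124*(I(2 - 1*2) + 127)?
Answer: 15748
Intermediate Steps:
I(z) = 0 (I(z) = z*0 = 0)
124*(I(2 - 1*2) + 127) = 124*(0 + 127) = 124*127 = 15748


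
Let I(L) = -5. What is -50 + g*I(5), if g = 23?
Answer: -165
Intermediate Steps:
-50 + g*I(5) = -50 + 23*(-5) = -50 - 115 = -165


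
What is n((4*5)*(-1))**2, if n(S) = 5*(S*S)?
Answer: 4000000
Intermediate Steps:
n(S) = 5*S**2
n((4*5)*(-1))**2 = (5*((4*5)*(-1))**2)**2 = (5*(20*(-1))**2)**2 = (5*(-20)**2)**2 = (5*400)**2 = 2000**2 = 4000000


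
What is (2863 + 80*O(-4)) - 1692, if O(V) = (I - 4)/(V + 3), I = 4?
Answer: 1171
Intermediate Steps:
O(V) = 0 (O(V) = (4 - 4)/(V + 3) = 0/(3 + V) = 0)
(2863 + 80*O(-4)) - 1692 = (2863 + 80*0) - 1692 = (2863 + 0) - 1692 = 2863 - 1692 = 1171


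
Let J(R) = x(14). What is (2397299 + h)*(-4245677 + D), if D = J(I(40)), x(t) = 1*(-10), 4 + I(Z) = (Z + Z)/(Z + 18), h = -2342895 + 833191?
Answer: -3768450552765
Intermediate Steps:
h = -1509704
I(Z) = -4 + 2*Z/(18 + Z) (I(Z) = -4 + (Z + Z)/(Z + 18) = -4 + (2*Z)/(18 + Z) = -4 + 2*Z/(18 + Z))
x(t) = -10
J(R) = -10
D = -10
(2397299 + h)*(-4245677 + D) = (2397299 - 1509704)*(-4245677 - 10) = 887595*(-4245687) = -3768450552765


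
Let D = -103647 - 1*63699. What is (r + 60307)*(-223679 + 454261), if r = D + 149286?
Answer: 9741397754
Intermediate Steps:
D = -167346 (D = -103647 - 63699 = -167346)
r = -18060 (r = -167346 + 149286 = -18060)
(r + 60307)*(-223679 + 454261) = (-18060 + 60307)*(-223679 + 454261) = 42247*230582 = 9741397754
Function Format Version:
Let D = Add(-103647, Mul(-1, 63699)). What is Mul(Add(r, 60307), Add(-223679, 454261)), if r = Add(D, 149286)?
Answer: 9741397754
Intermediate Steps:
D = -167346 (D = Add(-103647, -63699) = -167346)
r = -18060 (r = Add(-167346, 149286) = -18060)
Mul(Add(r, 60307), Add(-223679, 454261)) = Mul(Add(-18060, 60307), Add(-223679, 454261)) = Mul(42247, 230582) = 9741397754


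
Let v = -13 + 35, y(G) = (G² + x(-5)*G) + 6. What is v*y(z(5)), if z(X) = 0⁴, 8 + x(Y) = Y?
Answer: 132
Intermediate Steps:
x(Y) = -8 + Y
z(X) = 0
y(G) = 6 + G² - 13*G (y(G) = (G² + (-8 - 5)*G) + 6 = (G² - 13*G) + 6 = 6 + G² - 13*G)
v = 22
v*y(z(5)) = 22*(6 + 0² - 13*0) = 22*(6 + 0 + 0) = 22*6 = 132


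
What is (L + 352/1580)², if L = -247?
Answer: 9501765529/156025 ≈ 60899.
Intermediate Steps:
(L + 352/1580)² = (-247 + 352/1580)² = (-247 + 352*(1/1580))² = (-247 + 88/395)² = (-97477/395)² = 9501765529/156025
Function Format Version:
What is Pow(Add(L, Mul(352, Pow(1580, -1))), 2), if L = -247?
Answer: Rational(9501765529, 156025) ≈ 60899.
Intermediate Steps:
Pow(Add(L, Mul(352, Pow(1580, -1))), 2) = Pow(Add(-247, Mul(352, Pow(1580, -1))), 2) = Pow(Add(-247, Mul(352, Rational(1, 1580))), 2) = Pow(Add(-247, Rational(88, 395)), 2) = Pow(Rational(-97477, 395), 2) = Rational(9501765529, 156025)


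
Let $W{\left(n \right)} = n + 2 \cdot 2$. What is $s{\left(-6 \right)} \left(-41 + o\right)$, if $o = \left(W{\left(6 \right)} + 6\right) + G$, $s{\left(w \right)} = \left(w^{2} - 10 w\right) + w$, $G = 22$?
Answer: $-270$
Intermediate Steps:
$W{\left(n \right)} = 4 + n$ ($W{\left(n \right)} = n + 4 = 4 + n$)
$s{\left(w \right)} = w^{2} - 9 w$
$o = 38$ ($o = \left(\left(4 + 6\right) + 6\right) + 22 = \left(10 + 6\right) + 22 = 16 + 22 = 38$)
$s{\left(-6 \right)} \left(-41 + o\right) = - 6 \left(-9 - 6\right) \left(-41 + 38\right) = \left(-6\right) \left(-15\right) \left(-3\right) = 90 \left(-3\right) = -270$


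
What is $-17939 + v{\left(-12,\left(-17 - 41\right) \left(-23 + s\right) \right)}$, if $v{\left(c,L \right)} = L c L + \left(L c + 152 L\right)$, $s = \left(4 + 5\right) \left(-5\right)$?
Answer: $-186127411$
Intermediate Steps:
$s = -45$ ($s = 9 \left(-5\right) = -45$)
$v{\left(c,L \right)} = 152 L + L c + c L^{2}$ ($v{\left(c,L \right)} = c L^{2} + \left(152 L + L c\right) = 152 L + L c + c L^{2}$)
$-17939 + v{\left(-12,\left(-17 - 41\right) \left(-23 + s\right) \right)} = -17939 + \left(-17 - 41\right) \left(-23 - 45\right) \left(152 - 12 + \left(-17 - 41\right) \left(-23 - 45\right) \left(-12\right)\right) = -17939 + \left(-58\right) \left(-68\right) \left(152 - 12 + \left(-58\right) \left(-68\right) \left(-12\right)\right) = -17939 + 3944 \left(152 - 12 + 3944 \left(-12\right)\right) = -17939 + 3944 \left(152 - 12 - 47328\right) = -17939 + 3944 \left(-47188\right) = -17939 - 186109472 = -186127411$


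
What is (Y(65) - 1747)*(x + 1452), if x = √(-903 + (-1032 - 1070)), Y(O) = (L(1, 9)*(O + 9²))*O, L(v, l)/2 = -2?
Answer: -57654564 - 39707*I*√3005 ≈ -5.7655e+7 - 2.1767e+6*I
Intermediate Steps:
L(v, l) = -4 (L(v, l) = 2*(-2) = -4)
Y(O) = O*(-324 - 4*O) (Y(O) = (-4*(O + 9²))*O = (-4*(O + 81))*O = (-4*(81 + O))*O = (-324 - 4*O)*O = O*(-324 - 4*O))
x = I*√3005 (x = √(-903 - 2102) = √(-3005) = I*√3005 ≈ 54.818*I)
(Y(65) - 1747)*(x + 1452) = (-4*65*(81 + 65) - 1747)*(I*√3005 + 1452) = (-4*65*146 - 1747)*(1452 + I*√3005) = (-37960 - 1747)*(1452 + I*√3005) = -39707*(1452 + I*√3005) = -57654564 - 39707*I*√3005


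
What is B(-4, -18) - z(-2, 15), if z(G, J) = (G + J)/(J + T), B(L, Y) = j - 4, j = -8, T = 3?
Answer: -229/18 ≈ -12.722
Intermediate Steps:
B(L, Y) = -12 (B(L, Y) = -8 - 4 = -12)
z(G, J) = (G + J)/(3 + J) (z(G, J) = (G + J)/(J + 3) = (G + J)/(3 + J))
B(-4, -18) - z(-2, 15) = -12 - (-2 + 15)/(3 + 15) = -12 - 13/18 = -229/18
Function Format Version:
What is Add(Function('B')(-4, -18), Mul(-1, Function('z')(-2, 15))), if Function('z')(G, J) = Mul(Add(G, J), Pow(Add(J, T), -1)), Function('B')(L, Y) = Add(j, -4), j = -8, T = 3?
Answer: Rational(-229, 18) ≈ -12.722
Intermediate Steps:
Function('B')(L, Y) = -12 (Function('B')(L, Y) = Add(-8, -4) = -12)
Function('z')(G, J) = Mul(Pow(Add(3, J), -1), Add(G, J)) (Function('z')(G, J) = Mul(Add(G, J), Pow(Add(J, 3), -1)) = Mul(Add(G, J), Pow(Add(3, J), -1)) = Mul(Pow(Add(3, J), -1), Add(G, J)))
Add(Function('B')(-4, -18), Mul(-1, Function('z')(-2, 15))) = Add(-12, Mul(-1, Mul(Pow(Add(3, 15), -1), Add(-2, 15)))) = Add(-12, Mul(-1, Mul(Pow(18, -1), 13))) = Add(-12, Mul(-1, Mul(Rational(1, 18), 13))) = Add(-12, Mul(-1, Rational(13, 18))) = Add(-12, Rational(-13, 18)) = Rational(-229, 18)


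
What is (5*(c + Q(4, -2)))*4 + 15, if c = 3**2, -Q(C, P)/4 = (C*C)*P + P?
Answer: 2915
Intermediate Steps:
Q(C, P) = -4*P - 4*P*C**2 (Q(C, P) = -4*((C*C)*P + P) = -4*(C**2*P + P) = -4*(P*C**2 + P) = -4*(P + P*C**2) = -4*P - 4*P*C**2)
c = 9
(5*(c + Q(4, -2)))*4 + 15 = (5*(9 - 4*(-2)*(1 + 4**2)))*4 + 15 = (5*(9 - 4*(-2)*(1 + 16)))*4 + 15 = (5*(9 - 4*(-2)*17))*4 + 15 = (5*(9 + 136))*4 + 15 = (5*145)*4 + 15 = 725*4 + 15 = 2900 + 15 = 2915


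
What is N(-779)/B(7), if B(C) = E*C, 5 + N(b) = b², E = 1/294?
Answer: 25487112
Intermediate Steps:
E = 1/294 ≈ 0.0034014
N(b) = -5 + b²
B(C) = C/294
N(-779)/B(7) = (-5 + (-779)²)/(((1/294)*7)) = (-5 + 606841)/(1/42) = 606836*42 = 25487112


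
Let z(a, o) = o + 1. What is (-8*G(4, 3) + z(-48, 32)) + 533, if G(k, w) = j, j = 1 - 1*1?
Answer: 566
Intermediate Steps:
j = 0 (j = 1 - 1 = 0)
z(a, o) = 1 + o
G(k, w) = 0
(-8*G(4, 3) + z(-48, 32)) + 533 = (-8*0 + (1 + 32)) + 533 = (0 + 33) + 533 = 33 + 533 = 566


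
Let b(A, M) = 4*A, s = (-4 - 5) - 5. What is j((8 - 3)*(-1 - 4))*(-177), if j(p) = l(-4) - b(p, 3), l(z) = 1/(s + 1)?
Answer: -229923/13 ≈ -17686.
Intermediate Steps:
s = -14 (s = -9 - 5 = -14)
l(z) = -1/13 (l(z) = 1/(-14 + 1) = 1/(-13) = -1/13)
j(p) = -1/13 - 4*p
j((8 - 3)*(-1 - 4))*(-177) = (-1/13 - 4*(8 - 3)*(-1 - 4))*(-177) = (-1/13 - 20*(-5))*(-177) = (-1/13 - 4*(-25))*(-177) = (-1/13 + 100)*(-177) = (1299/13)*(-177) = -229923/13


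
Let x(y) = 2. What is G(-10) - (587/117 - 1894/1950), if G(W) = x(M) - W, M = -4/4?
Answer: 23266/2925 ≈ 7.9542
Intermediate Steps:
M = -1 (M = -4*1/4 = -1)
G(W) = 2 - W
G(-10) - (587/117 - 1894/1950) = (2 - 1*(-10)) - (587/117 - 1894/1950) = (2 + 10) - (587*(1/117) - 1894*1/1950) = 12 - (587/117 - 947/975) = 12 - 1*11834/2925 = 12 - 11834/2925 = 23266/2925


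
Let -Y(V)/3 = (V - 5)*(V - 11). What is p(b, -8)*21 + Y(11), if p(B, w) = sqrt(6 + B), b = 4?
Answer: 21*sqrt(10) ≈ 66.408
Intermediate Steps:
Y(V) = -3*(-11 + V)*(-5 + V) (Y(V) = -3*(V - 5)*(V - 11) = -3*(-5 + V)*(-11 + V) = -3*(-11 + V)*(-5 + V))
p(b, -8)*21 + Y(11) = sqrt(6 + 4)*21 + (-165 - 3*11**2 + 48*11) = sqrt(10)*21 + (-165 - 3*121 + 528) = 21*sqrt(10) + (-165 - 363 + 528) = 21*sqrt(10) + 0 = 21*sqrt(10)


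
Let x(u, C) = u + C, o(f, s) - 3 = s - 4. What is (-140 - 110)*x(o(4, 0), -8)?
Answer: 2250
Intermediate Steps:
o(f, s) = -1 + s (o(f, s) = 3 + (s - 4) = 3 + (-4 + s) = -1 + s)
x(u, C) = C + u
(-140 - 110)*x(o(4, 0), -8) = (-140 - 110)*(-8 + (-1 + 0)) = -250*(-8 - 1) = -250*(-9) = 2250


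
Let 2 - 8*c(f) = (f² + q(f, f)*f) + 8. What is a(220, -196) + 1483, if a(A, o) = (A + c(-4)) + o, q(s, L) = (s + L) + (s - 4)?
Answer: 5985/4 ≈ 1496.3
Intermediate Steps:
q(s, L) = -4 + L + 2*s (q(s, L) = (L + s) + (-4 + s) = -4 + L + 2*s)
c(f) = -¾ - f²/8 - f*(-4 + 3*f)/8 (c(f) = ¼ - ((f² + (-4 + f + 2*f)*f) + 8)/8 = ¼ - ((f² + (-4 + 3*f)*f) + 8)/8 = ¼ - ((f² + f*(-4 + 3*f)) + 8)/8 = ¼ - (8 + f² + f*(-4 + 3*f))/8 = ¼ + (-1 - f²/8 - f*(-4 + 3*f)/8) = -¾ - f²/8 - f*(-4 + 3*f)/8)
a(A, o) = -43/4 + A + o (a(A, o) = (A + (-¾ + (½)*(-4) - ½*(-4)²)) + o = (A + (-¾ - 2 - ½*16)) + o = (A + (-¾ - 2 - 8)) + o = (A - 43/4) + o = (-43/4 + A) + o = -43/4 + A + o)
a(220, -196) + 1483 = (-43/4 + 220 - 196) + 1483 = 53/4 + 1483 = 5985/4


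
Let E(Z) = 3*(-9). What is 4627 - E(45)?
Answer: 4654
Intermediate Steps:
E(Z) = -27
4627 - E(45) = 4627 - 1*(-27) = 4627 + 27 = 4654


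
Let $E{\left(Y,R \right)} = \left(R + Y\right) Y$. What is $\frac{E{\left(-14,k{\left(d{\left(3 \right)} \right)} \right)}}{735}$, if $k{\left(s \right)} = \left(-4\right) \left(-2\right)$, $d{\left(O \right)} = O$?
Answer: $\frac{4}{35} \approx 0.11429$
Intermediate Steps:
$k{\left(s \right)} = 8$
$E{\left(Y,R \right)} = Y \left(R + Y\right)$
$\frac{E{\left(-14,k{\left(d{\left(3 \right)} \right)} \right)}}{735} = \frac{\left(-14\right) \left(8 - 14\right)}{735} = \left(-14\right) \left(-6\right) \frac{1}{735} = 84 \cdot \frac{1}{735} = \frac{4}{35}$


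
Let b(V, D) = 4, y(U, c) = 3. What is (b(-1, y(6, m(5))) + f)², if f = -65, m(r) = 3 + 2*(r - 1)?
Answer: 3721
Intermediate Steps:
m(r) = 1 + 2*r (m(r) = 3 + 2*(-1 + r) = 3 + (-2 + 2*r) = 1 + 2*r)
(b(-1, y(6, m(5))) + f)² = (4 - 65)² = (-61)² = 3721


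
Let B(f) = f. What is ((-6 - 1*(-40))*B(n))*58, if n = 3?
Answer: 5916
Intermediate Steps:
((-6 - 1*(-40))*B(n))*58 = ((-6 - 1*(-40))*3)*58 = ((-6 + 40)*3)*58 = (34*3)*58 = 102*58 = 5916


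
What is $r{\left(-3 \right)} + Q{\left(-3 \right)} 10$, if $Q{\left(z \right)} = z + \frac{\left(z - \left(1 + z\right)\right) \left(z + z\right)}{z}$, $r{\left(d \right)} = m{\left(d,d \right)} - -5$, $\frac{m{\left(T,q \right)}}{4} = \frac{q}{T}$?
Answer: $-41$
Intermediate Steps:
$m{\left(T,q \right)} = \frac{4 q}{T}$ ($m{\left(T,q \right)} = 4 \frac{q}{T} = \frac{4 q}{T}$)
$r{\left(d \right)} = 9$ ($r{\left(d \right)} = \frac{4 d}{d} - -5 = 4 + 5 = 9$)
$Q{\left(z \right)} = -2 + z$ ($Q{\left(z \right)} = z + \frac{\left(-1\right) 2 z}{z} = z + \frac{\left(-2\right) z}{z} = z - 2 = -2 + z$)
$r{\left(-3 \right)} + Q{\left(-3 \right)} 10 = 9 + \left(-2 - 3\right) 10 = 9 - 50 = -41$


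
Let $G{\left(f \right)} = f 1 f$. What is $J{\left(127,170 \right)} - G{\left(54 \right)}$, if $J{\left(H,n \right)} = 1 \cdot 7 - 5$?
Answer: $-2914$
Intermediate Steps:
$G{\left(f \right)} = f^{2}$ ($G{\left(f \right)} = f f = f^{2}$)
$J{\left(H,n \right)} = 2$ ($J{\left(H,n \right)} = 7 - 5 = 2$)
$J{\left(127,170 \right)} - G{\left(54 \right)} = 2 - 54^{2} = 2 - 2916 = -2914$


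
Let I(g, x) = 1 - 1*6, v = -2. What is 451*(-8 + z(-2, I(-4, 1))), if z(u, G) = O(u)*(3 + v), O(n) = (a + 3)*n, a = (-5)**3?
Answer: 106436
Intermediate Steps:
a = -125
O(n) = -122*n (O(n) = (-125 + 3)*n = -122*n)
I(g, x) = -5 (I(g, x) = 1 - 6 = -5)
z(u, G) = -122*u (z(u, G) = (-122*u)*(3 - 2) = -122*u*1 = -122*u)
451*(-8 + z(-2, I(-4, 1))) = 451*(-8 - 122*(-2)) = 451*(-8 + 244) = 451*236 = 106436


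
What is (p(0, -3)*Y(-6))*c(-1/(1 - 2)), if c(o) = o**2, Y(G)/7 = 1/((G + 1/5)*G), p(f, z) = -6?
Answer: -35/29 ≈ -1.2069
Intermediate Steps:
Y(G) = 7/(G*(1/5 + G)) (Y(G) = 7*(1/((G + 1/5)*G)) = 7*(1/((1/5 + G)*G)) = 7*(1/(G*(1/5 + G))) = 7/(G*(1/5 + G)))
(p(0, -3)*Y(-6))*c(-1/(1 - 2)) = (-210/((-6)*(1 + 5*(-6))))*(-1/(1 - 2))**2 = (-210*(-1)/(6*(1 - 30)))*(-1/(-1))**2 = (-210*(-1)/(6*(-29)))*(-1*(-1))**2 = -210*(-1)*(-1)/(6*29)*1**2 = -6*35/174*1 = -35/29*1 = -35/29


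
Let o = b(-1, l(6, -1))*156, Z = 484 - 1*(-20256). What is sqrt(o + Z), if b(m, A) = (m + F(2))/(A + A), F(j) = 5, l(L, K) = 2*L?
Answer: sqrt(20766) ≈ 144.10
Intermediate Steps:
b(m, A) = (5 + m)/(2*A) (b(m, A) = (m + 5)/(A + A) = (5 + m)/((2*A)) = (5 + m)*(1/(2*A)) = (5 + m)/(2*A))
Z = 20740 (Z = 484 + 20256 = 20740)
o = 26 (o = ((5 - 1)/(2*((2*6))))*156 = ((1/2)*4/12)*156 = ((1/2)*(1/12)*4)*156 = (1/6)*156 = 26)
sqrt(o + Z) = sqrt(26 + 20740) = sqrt(20766)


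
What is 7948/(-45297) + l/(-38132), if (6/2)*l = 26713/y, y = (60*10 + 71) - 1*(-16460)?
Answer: -5192349232403/29589780209724 ≈ -0.17548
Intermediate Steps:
y = 17131 (y = (600 + 71) + 16460 = 671 + 16460 = 17131)
l = 26713/51393 (l = (26713/17131)/3 = (26713*(1/17131))/3 = (⅓)*(26713/17131) = 26713/51393 ≈ 0.51978)
7948/(-45297) + l/(-38132) = 7948/(-45297) + (26713/51393)/(-38132) = 7948*(-1/45297) + (26713/51393)*(-1/38132) = -7948/45297 - 26713/1959717876 = -5192349232403/29589780209724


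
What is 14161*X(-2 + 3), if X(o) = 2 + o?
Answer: 42483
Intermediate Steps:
14161*X(-2 + 3) = 14161*(2 + (-2 + 3)) = 14161*(2 + 1) = 14161*3 = 42483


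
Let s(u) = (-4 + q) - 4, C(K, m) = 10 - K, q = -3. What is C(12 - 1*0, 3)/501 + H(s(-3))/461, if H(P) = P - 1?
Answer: -6934/230961 ≈ -0.030022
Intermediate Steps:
s(u) = -11 (s(u) = (-4 - 3) - 4 = -7 - 4 = -11)
H(P) = -1 + P
C(12 - 1*0, 3)/501 + H(s(-3))/461 = (10 - (12 - 1*0))/501 + (-1 - 11)/461 = (10 - (12 + 0))*(1/501) - 12*1/461 = (10 - 1*12)*(1/501) - 12/461 = (10 - 12)*(1/501) - 12/461 = -2*1/501 - 12/461 = -2/501 - 12/461 = -6934/230961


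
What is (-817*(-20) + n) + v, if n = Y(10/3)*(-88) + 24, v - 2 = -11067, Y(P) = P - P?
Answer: 5299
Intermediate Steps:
Y(P) = 0
v = -11065 (v = 2 - 11067 = -11065)
n = 24 (n = 0*(-88) + 24 = 0 + 24 = 24)
(-817*(-20) + n) + v = (-817*(-20) + 24) - 11065 = (16340 + 24) - 11065 = 16364 - 11065 = 5299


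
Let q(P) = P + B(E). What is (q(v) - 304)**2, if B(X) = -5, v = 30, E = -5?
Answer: 77841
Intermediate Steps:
q(P) = -5 + P (q(P) = P - 5 = -5 + P)
(q(v) - 304)**2 = ((-5 + 30) - 304)**2 = (25 - 304)**2 = (-279)**2 = 77841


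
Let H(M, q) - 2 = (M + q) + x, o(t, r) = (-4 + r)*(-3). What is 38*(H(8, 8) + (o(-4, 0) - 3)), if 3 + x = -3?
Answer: 798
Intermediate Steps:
x = -6 (x = -3 - 3 = -6)
o(t, r) = 12 - 3*r
H(M, q) = -4 + M + q (H(M, q) = 2 + ((M + q) - 6) = 2 + (-6 + M + q) = -4 + M + q)
38*(H(8, 8) + (o(-4, 0) - 3)) = 38*((-4 + 8 + 8) + ((12 - 3*0) - 3)) = 38*(12 + ((12 + 0) - 3)) = 38*(12 + (12 - 3)) = 38*(12 + 9) = 38*21 = 798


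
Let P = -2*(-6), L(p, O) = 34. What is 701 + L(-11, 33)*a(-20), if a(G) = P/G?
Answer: 3403/5 ≈ 680.60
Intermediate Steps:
P = 12
a(G) = 12/G
701 + L(-11, 33)*a(-20) = 701 + 34*(12/(-20)) = 701 + 34*(12*(-1/20)) = 701 + 34*(-3/5) = 701 - 102/5 = 3403/5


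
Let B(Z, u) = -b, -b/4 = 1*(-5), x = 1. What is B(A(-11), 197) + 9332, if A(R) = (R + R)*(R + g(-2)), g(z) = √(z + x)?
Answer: 9312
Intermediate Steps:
b = 20 (b = -4*(-5) = 20)
g(z) = √(1 + z) (g(z) = √(z + 1) = √(1 + z))
A(R) = 2*R*(I + R) (A(R) = (R + R)*(R + √(1 - 2)) = (2*R)*(R + √(-1)) = (2*R)*(R + I) = (2*R)*(I + R) = 2*R*(I + R))
B(Z, u) = -20 (B(Z, u) = -1*20 = -20)
B(A(-11), 197) + 9332 = -20 + 9332 = 9312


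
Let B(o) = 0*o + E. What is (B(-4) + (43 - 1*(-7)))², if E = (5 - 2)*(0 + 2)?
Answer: 3136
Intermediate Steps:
E = 6 (E = 3*2 = 6)
B(o) = 6 (B(o) = 0*o + 6 = 0 + 6 = 6)
(B(-4) + (43 - 1*(-7)))² = (6 + (43 - 1*(-7)))² = (6 + (43 + 7))² = (6 + 50)² = 56² = 3136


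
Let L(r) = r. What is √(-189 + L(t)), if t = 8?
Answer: I*√181 ≈ 13.454*I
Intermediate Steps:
√(-189 + L(t)) = √(-189 + 8) = √(-181) = I*√181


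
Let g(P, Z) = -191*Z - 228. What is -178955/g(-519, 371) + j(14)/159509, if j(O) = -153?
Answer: 28534056478/11339335301 ≈ 2.5164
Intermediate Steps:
g(P, Z) = -228 - 191*Z
-178955/g(-519, 371) + j(14)/159509 = -178955/(-228 - 191*371) - 153/159509 = -178955/(-228 - 70861) - 153*1/159509 = -178955/(-71089) - 153/159509 = -178955*(-1/71089) - 153/159509 = 178955/71089 - 153/159509 = 28534056478/11339335301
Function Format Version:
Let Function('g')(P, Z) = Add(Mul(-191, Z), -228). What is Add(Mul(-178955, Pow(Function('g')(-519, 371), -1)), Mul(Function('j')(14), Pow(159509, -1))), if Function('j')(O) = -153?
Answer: Rational(28534056478, 11339335301) ≈ 2.5164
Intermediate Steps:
Function('g')(P, Z) = Add(-228, Mul(-191, Z))
Add(Mul(-178955, Pow(Function('g')(-519, 371), -1)), Mul(Function('j')(14), Pow(159509, -1))) = Add(Mul(-178955, Pow(Add(-228, Mul(-191, 371)), -1)), Mul(-153, Pow(159509, -1))) = Add(Mul(-178955, Pow(Add(-228, -70861), -1)), Mul(-153, Rational(1, 159509))) = Add(Mul(-178955, Pow(-71089, -1)), Rational(-153, 159509)) = Add(Mul(-178955, Rational(-1, 71089)), Rational(-153, 159509)) = Add(Rational(178955, 71089), Rational(-153, 159509)) = Rational(28534056478, 11339335301)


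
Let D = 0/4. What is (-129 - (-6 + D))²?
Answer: 15129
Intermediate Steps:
D = 0 (D = 0*(¼) = 0)
(-129 - (-6 + D))² = (-129 - (-6 + 0))² = (-129 - 1*(-6))² = (-129 + 6)² = (-123)² = 15129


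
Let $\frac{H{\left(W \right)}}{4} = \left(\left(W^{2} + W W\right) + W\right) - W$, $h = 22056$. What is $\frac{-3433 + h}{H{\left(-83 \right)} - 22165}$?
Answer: $\frac{18623}{32947} \approx 0.56524$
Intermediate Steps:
$H{\left(W \right)} = 8 W^{2}$ ($H{\left(W \right)} = 4 \left(\left(\left(W^{2} + W W\right) + W\right) - W\right) = 4 \left(\left(\left(W^{2} + W^{2}\right) + W\right) - W\right) = 4 \left(\left(2 W^{2} + W\right) - W\right) = 4 \left(\left(W + 2 W^{2}\right) - W\right) = 4 \cdot 2 W^{2} = 8 W^{2}$)
$\frac{-3433 + h}{H{\left(-83 \right)} - 22165} = \frac{-3433 + 22056}{8 \left(-83\right)^{2} - 22165} = \frac{18623}{8 \cdot 6889 - 22165} = \frac{18623}{55112 - 22165} = \frac{18623}{32947}$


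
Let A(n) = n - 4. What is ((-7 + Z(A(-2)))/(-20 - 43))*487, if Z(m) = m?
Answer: 6331/63 ≈ 100.49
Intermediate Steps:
A(n) = -4 + n
((-7 + Z(A(-2)))/(-20 - 43))*487 = ((-7 + (-4 - 2))/(-20 - 43))*487 = ((-7 - 6)/(-63))*487 = -13*(-1/63)*487 = (13/63)*487 = 6331/63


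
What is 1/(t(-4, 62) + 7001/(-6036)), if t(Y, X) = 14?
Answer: 6036/77503 ≈ 0.077881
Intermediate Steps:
1/(t(-4, 62) + 7001/(-6036)) = 1/(14 + 7001/(-6036)) = 1/(14 + 7001*(-1/6036)) = 1/(14 - 7001/6036) = 1/(77503/6036) = 6036/77503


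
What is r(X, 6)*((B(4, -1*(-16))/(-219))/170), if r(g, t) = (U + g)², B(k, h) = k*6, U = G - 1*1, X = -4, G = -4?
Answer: -324/6205 ≈ -0.052216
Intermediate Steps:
U = -5 (U = -4 - 1*1 = -4 - 1 = -5)
B(k, h) = 6*k
r(g, t) = (-5 + g)²
r(X, 6)*((B(4, -1*(-16))/(-219))/170) = (-5 - 4)²*(((6*4)/(-219))/170) = (-9)²*((24*(-1/219))*(1/170)) = 81*(-8/73*1/170) = 81*(-4/6205) = -324/6205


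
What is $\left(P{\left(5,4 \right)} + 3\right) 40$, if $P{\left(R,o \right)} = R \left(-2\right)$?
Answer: $-280$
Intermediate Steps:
$P{\left(R,o \right)} = - 2 R$
$\left(P{\left(5,4 \right)} + 3\right) 40 = \left(\left(-2\right) 5 + 3\right) 40 = \left(-10 + 3\right) 40 = \left(-7\right) 40 = -280$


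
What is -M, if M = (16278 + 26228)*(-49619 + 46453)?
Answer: 134573996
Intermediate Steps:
M = -134573996 (M = 42506*(-3166) = -134573996)
-M = -1*(-134573996) = 134573996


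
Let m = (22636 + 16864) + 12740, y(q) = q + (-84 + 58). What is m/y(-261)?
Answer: -52240/287 ≈ -182.02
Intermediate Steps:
y(q) = -26 + q (y(q) = q - 26 = -26 + q)
m = 52240 (m = 39500 + 12740 = 52240)
m/y(-261) = 52240/(-26 - 261) = 52240/(-287) = 52240*(-1/287) = -52240/287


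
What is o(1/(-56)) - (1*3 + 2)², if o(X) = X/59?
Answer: -82601/3304 ≈ -25.000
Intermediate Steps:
o(X) = X/59 (o(X) = X*(1/59) = X/59)
o(1/(-56)) - (1*3 + 2)² = (1/59)/(-56) - (1*3 + 2)² = (1/59)*(-1/56) - (3 + 2)² = -1/3304 - 1*5² = -1/3304 - 1*25 = -1/3304 - 25 = -82601/3304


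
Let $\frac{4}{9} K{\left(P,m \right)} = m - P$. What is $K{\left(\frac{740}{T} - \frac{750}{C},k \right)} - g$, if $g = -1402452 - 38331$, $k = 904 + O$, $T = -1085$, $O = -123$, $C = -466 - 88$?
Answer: $\frac{173419122069}{120218} \approx 1.4425 \cdot 10^{6}$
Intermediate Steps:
$C = -554$
$k = 781$ ($k = 904 - 123 = 781$)
$K{\left(P,m \right)} = - \frac{9 P}{4} + \frac{9 m}{4}$ ($K{\left(P,m \right)} = \frac{9 \left(m - P\right)}{4} = - \frac{9 P}{4} + \frac{9 m}{4}$)
$g = -1440783$ ($g = -1402452 - 38331 = -1440783$)
$K{\left(\frac{740}{T} - \frac{750}{C},k \right)} - g = \left(- \frac{9 \left(\frac{740}{-1085} - \frac{750}{-554}\right)}{4} + \frac{9}{4} \cdot 781\right) - -1440783 = \left(- \frac{9 \left(740 \left(- \frac{1}{1085}\right) - - \frac{375}{277}\right)}{4} + \frac{7029}{4}\right) + 1440783 = \left(- \frac{9 \left(- \frac{148}{217} + \frac{375}{277}\right)}{4} + \frac{7029}{4}\right) + 1440783 = \left(\left(- \frac{9}{4}\right) \frac{40379}{60109} + \frac{7029}{4}\right) + 1440783 = \left(- \frac{363411}{240436} + \frac{7029}{4}\right) + 1440783 = \frac{211071375}{120218} + 1440783 = \frac{173419122069}{120218}$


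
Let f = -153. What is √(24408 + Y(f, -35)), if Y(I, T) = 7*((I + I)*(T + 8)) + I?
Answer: 3*√9121 ≈ 286.51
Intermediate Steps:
Y(I, T) = I + 14*I*(8 + T) (Y(I, T) = 7*((2*I)*(8 + T)) + I = 7*(2*I*(8 + T)) + I = 14*I*(8 + T) + I = I + 14*I*(8 + T))
√(24408 + Y(f, -35)) = √(24408 - 153*(113 + 14*(-35))) = √(24408 - 153*(113 - 490)) = √(24408 - 153*(-377)) = √(24408 + 57681) = √82089 = 3*√9121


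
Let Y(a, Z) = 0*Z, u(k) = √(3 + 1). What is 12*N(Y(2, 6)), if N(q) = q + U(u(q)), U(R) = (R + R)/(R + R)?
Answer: 12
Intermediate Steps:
u(k) = 2 (u(k) = √4 = 2)
Y(a, Z) = 0
U(R) = 1 (U(R) = (2*R)/((2*R)) = (2*R)*(1/(2*R)) = 1)
N(q) = 1 + q (N(q) = q + 1 = 1 + q)
12*N(Y(2, 6)) = 12*(1 + 0) = 12*1 = 12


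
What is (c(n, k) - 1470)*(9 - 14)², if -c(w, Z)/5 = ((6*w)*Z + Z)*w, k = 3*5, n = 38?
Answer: -16353000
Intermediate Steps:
k = 15
c(w, Z) = -5*w*(Z + 6*Z*w) (c(w, Z) = -5*((6*w)*Z + Z)*w = -5*(6*Z*w + Z)*w = -5*(Z + 6*Z*w)*w = -5*w*(Z + 6*Z*w))
(c(n, k) - 1470)*(9 - 14)² = (-5*15*38*(1 + 6*38) - 1470)*(9 - 14)² = (-5*15*38*(1 + 228) - 1470)*(-5)² = (-5*15*38*229 - 1470)*25 = (-652650 - 1470)*25 = -654120*25 = -16353000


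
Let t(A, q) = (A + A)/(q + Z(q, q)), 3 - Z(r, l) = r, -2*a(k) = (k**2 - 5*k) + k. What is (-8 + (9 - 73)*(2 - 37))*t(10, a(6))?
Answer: 14880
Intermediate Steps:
a(k) = 2*k - k**2/2 (a(k) = -((k**2 - 5*k) + k)/2 = -(k**2 - 4*k)/2 = 2*k - k**2/2)
Z(r, l) = 3 - r
t(A, q) = 2*A/3 (t(A, q) = (A + A)/(q + (3 - q)) = (2*A)/3 = (2*A)*(1/3) = 2*A/3)
(-8 + (9 - 73)*(2 - 37))*t(10, a(6)) = (-8 + (9 - 73)*(2 - 37))*((2/3)*10) = (-8 - 64*(-35))*(20/3) = (-8 + 2240)*(20/3) = 2232*(20/3) = 14880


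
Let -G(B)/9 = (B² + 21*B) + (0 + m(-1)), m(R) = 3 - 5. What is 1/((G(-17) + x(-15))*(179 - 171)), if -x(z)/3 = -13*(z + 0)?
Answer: 1/360 ≈ 0.0027778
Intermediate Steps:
x(z) = 39*z (x(z) = -(-39)*(z + 0) = -(-39)*z = 39*z)
m(R) = -2
G(B) = 18 - 189*B - 9*B² (G(B) = -9*((B² + 21*B) + (0 - 2)) = -9*((B² + 21*B) - 2) = -9*(-2 + B² + 21*B) = 18 - 189*B - 9*B²)
1/((G(-17) + x(-15))*(179 - 171)) = 1/(((18 - 189*(-17) - 9*(-17)²) + 39*(-15))*(179 - 171)) = 1/(((18 + 3213 - 9*289) - 585)*8) = 1/(((18 + 3213 - 2601) - 585)*8) = 1/((630 - 585)*8) = 1/(45*8) = 1/360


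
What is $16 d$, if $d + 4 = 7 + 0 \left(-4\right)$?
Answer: $48$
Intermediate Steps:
$d = 3$ ($d = -4 + \left(7 + 0 \left(-4\right)\right) = -4 + \left(7 + 0\right) = -4 + 7 = 3$)
$16 d = 16 \cdot 3 = 48$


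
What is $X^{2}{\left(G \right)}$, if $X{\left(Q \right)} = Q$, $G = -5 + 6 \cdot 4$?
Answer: $361$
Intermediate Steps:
$G = 19$ ($G = -5 + 24 = 19$)
$X^{2}{\left(G \right)} = 19^{2} = 361$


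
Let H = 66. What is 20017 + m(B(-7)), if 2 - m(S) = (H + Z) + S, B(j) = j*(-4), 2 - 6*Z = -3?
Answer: 119545/6 ≈ 19924.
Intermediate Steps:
Z = 5/6 (Z = 1/3 - 1/6*(-3) = 1/3 + 1/2 = 5/6 ≈ 0.83333)
B(j) = -4*j
m(S) = -389/6 - S (m(S) = 2 - ((66 + 5/6) + S) = 2 - (401/6 + S) = 2 + (-401/6 - S) = -389/6 - S)
20017 + m(B(-7)) = 20017 + (-389/6 - (-4)*(-7)) = 20017 + (-389/6 - 1*28) = 20017 + (-389/6 - 28) = 20017 - 557/6 = 119545/6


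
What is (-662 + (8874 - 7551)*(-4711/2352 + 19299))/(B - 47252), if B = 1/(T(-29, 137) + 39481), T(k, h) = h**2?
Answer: -11896637519125/22019431992 ≈ -540.28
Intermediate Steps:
B = 1/58250 (B = 1/(137**2 + 39481) = 1/(18769 + 39481) = 1/58250 ≈ 1.7167e-5)
(-662 + (8874 - 7551)*(-4711/2352 + 19299))/(B - 47252) = (-662 + (8874 - 7551)*(-4711/2352 + 19299))/(1/58250 - 47252) = (-662 + 1323*(-4711*1/2352 + 19299))/(-2752428999/58250) = (-662 + 1323*(-673/336 + 19299))*(-58250/2752428999) = (-662 + 1323*(6483791/336))*(-58250/2752428999) = (-662 + 408478833/16)*(-58250/2752428999) = (408468241/16)*(-58250/2752428999) = -11896637519125/22019431992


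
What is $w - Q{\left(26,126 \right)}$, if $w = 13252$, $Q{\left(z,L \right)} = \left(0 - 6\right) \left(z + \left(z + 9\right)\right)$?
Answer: $13618$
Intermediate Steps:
$Q{\left(z,L \right)} = -54 - 12 z$ ($Q{\left(z,L \right)} = - 6 \left(z + \left(9 + z\right)\right) = - 6 \left(9 + 2 z\right) = -54 - 12 z$)
$w - Q{\left(26,126 \right)} = 13252 - \left(-54 - 312\right) = 13252 - -366 = 13252 + 366 = 13618$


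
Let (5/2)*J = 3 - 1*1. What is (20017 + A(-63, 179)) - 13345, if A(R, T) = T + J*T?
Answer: 34971/5 ≈ 6994.2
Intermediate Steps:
J = ⅘ (J = 2*(3 - 1*1)/5 = 2*(3 - 1)/5 = (⅖)*2 = ⅘ ≈ 0.80000)
A(R, T) = 9*T/5 (A(R, T) = T + 4*T/5 = 9*T/5)
(20017 + A(-63, 179)) - 13345 = (20017 + (9/5)*179) - 13345 = (20017 + 1611/5) - 13345 = 101696/5 - 13345 = 34971/5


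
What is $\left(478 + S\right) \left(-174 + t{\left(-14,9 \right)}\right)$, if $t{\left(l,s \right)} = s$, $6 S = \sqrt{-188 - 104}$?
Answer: $-78870 - 55 i \sqrt{73} \approx -78870.0 - 469.92 i$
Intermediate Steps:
$S = \frac{i \sqrt{73}}{3}$ ($S = \frac{\sqrt{-188 - 104}}{6} = \frac{\sqrt{-292}}{6} = \frac{2 i \sqrt{73}}{6} = \frac{i \sqrt{73}}{3} \approx 2.848 i$)
$\left(478 + S\right) \left(-174 + t{\left(-14,9 \right)}\right) = \left(478 + \frac{i \sqrt{73}}{3}\right) \left(-174 + 9\right) = \left(478 + \frac{i \sqrt{73}}{3}\right) \left(-165\right) = -78870 - 55 i \sqrt{73}$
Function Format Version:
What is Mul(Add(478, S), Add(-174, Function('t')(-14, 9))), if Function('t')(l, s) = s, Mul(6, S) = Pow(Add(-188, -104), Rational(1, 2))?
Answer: Add(-78870, Mul(-55, I, Pow(73, Rational(1, 2)))) ≈ Add(-78870., Mul(-469.92, I))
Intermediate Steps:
S = Mul(Rational(1, 3), I, Pow(73, Rational(1, 2))) (S = Mul(Rational(1, 6), Pow(Add(-188, -104), Rational(1, 2))) = Mul(Rational(1, 6), Pow(-292, Rational(1, 2))) = Mul(Rational(1, 6), Mul(2, I, Pow(73, Rational(1, 2)))) = Mul(Rational(1, 3), I, Pow(73, Rational(1, 2))) ≈ Mul(2.8480, I))
Mul(Add(478, S), Add(-174, Function('t')(-14, 9))) = Mul(Add(478, Mul(Rational(1, 3), I, Pow(73, Rational(1, 2)))), Add(-174, 9)) = Mul(Add(478, Mul(Rational(1, 3), I, Pow(73, Rational(1, 2)))), -165) = Add(-78870, Mul(-55, I, Pow(73, Rational(1, 2))))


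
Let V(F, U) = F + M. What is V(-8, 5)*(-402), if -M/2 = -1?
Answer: 2412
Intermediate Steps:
M = 2 (M = -2*(-1) = 2)
V(F, U) = 2 + F (V(F, U) = F + 2 = 2 + F)
V(-8, 5)*(-402) = (2 - 8)*(-402) = -6*(-402) = 2412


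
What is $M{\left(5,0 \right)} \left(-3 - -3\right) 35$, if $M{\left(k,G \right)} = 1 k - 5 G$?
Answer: $0$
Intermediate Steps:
$M{\left(k,G \right)} = k - 5 G$
$M{\left(5,0 \right)} \left(-3 - -3\right) 35 = \left(5 - 0\right) \left(-3 - -3\right) 35 = \left(5 + 0\right) \left(-3 + 3\right) 35 = 5 \cdot 0 \cdot 35 = 0 \cdot 35 = 0$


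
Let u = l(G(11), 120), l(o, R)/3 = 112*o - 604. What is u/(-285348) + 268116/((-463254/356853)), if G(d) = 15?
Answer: -379187876933303/1835952811 ≈ -2.0653e+5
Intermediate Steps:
l(o, R) = -1812 + 336*o (l(o, R) = 3*(112*o - 604) = 3*(-604 + 112*o) = -1812 + 336*o)
u = 3228 (u = -1812 + 336*15 = -1812 + 5040 = 3228)
u/(-285348) + 268116/((-463254/356853)) = 3228/(-285348) + 268116/((-463254/356853)) = 3228*(-1/285348) + 268116/((-463254*1/356853)) = -269/23779 + 268116/(-154418/118951) = -269/23779 + 268116*(-118951/154418) = -269/23779 - 15946333158/77209 = -379187876933303/1835952811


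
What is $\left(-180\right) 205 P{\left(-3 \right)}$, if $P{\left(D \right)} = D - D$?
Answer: $0$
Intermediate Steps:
$P{\left(D \right)} = 0$
$\left(-180\right) 205 P{\left(-3 \right)} = \left(-180\right) 205 \cdot 0 = \left(-36900\right) 0 = 0$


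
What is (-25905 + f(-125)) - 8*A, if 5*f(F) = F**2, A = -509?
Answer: -18708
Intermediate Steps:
f(F) = F**2/5
(-25905 + f(-125)) - 8*A = (-25905 + (1/5)*(-125)**2) - 8*(-509) = (-25905 + (1/5)*15625) + 4072 = (-25905 + 3125) + 4072 = -22780 + 4072 = -18708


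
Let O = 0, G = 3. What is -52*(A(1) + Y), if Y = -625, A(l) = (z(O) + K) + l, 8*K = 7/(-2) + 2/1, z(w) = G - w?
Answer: 129207/4 ≈ 32302.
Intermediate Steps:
z(w) = 3 - w
K = -3/16 (K = (7/(-2) + 2/1)/8 = (7*(-½) + 2*1)/8 = (-7/2 + 2)/8 = (⅛)*(-3/2) = -3/16 ≈ -0.18750)
A(l) = 45/16 + l (A(l) = ((3 - 1*0) - 3/16) + l = ((3 + 0) - 3/16) + l = (3 - 3/16) + l = 45/16 + l)
-52*(A(1) + Y) = -52*((45/16 + 1) - 625) = -52*(61/16 - 625) = -52*(-9939/16) = 129207/4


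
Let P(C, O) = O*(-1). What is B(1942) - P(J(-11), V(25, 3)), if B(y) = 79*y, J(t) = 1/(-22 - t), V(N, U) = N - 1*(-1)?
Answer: 153444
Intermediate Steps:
V(N, U) = 1 + N (V(N, U) = N + 1 = 1 + N)
P(C, O) = -O
B(1942) - P(J(-11), V(25, 3)) = 79*1942 - (-1)*(1 + 25) = 153418 - (-1)*26 = 153418 - 1*(-26) = 153418 + 26 = 153444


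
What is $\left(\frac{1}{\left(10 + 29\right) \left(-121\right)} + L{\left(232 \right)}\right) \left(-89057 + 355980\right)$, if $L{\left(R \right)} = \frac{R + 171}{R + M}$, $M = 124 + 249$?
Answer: $\frac{4193894176}{23595} \approx 1.7775 \cdot 10^{5}$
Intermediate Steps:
$M = 373$
$L{\left(R \right)} = \frac{171 + R}{373 + R}$ ($L{\left(R \right)} = \frac{R + 171}{R + 373} = \frac{171 + R}{373 + R}$)
$\left(\frac{1}{\left(10 + 29\right) \left(-121\right)} + L{\left(232 \right)}\right) \left(-89057 + 355980\right) = \left(\frac{1}{\left(10 + 29\right) \left(-121\right)} + \frac{171 + 232}{373 + 232}\right) \left(-89057 + 355980\right) = \left(\frac{1}{39 \left(-121\right)} + \frac{1}{605} \cdot 403\right) 266923 = \left(\frac{1}{-4719} + \frac{1}{605} \cdot 403\right) 266923 = \left(- \frac{1}{4719} + \frac{403}{605}\right) 266923 = \frac{15712}{23595} \cdot 266923 = \frac{4193894176}{23595}$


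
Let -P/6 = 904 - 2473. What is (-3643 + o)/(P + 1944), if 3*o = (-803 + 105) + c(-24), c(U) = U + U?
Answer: -11675/34074 ≈ -0.34264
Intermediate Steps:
c(U) = 2*U
o = -746/3 (o = ((-803 + 105) + 2*(-24))/3 = (-698 - 48)/3 = (1/3)*(-746) = -746/3 ≈ -248.67)
P = 9414 (P = -6*(904 - 2473) = -6*(-1569) = 9414)
(-3643 + o)/(P + 1944) = (-3643 - 746/3)/(9414 + 1944) = -11675/3/11358 = -11675/3*1/11358 = -11675/34074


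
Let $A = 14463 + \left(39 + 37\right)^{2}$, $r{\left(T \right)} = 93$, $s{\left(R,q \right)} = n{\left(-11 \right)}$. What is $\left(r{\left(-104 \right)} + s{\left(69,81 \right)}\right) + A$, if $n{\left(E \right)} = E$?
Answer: $20321$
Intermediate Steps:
$s{\left(R,q \right)} = -11$
$A = 20239$ ($A = 14463 + 76^{2} = 14463 + 5776 = 20239$)
$\left(r{\left(-104 \right)} + s{\left(69,81 \right)}\right) + A = \left(93 - 11\right) + 20239 = 82 + 20239 = 20321$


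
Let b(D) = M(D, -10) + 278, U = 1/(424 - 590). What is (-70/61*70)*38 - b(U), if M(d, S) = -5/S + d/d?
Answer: -406499/122 ≈ -3332.0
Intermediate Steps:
M(d, S) = 1 - 5/S (M(d, S) = -5/S + 1 = 1 - 5/S)
U = -1/166 (U = 1/(-166) = -1/166 ≈ -0.0060241)
b(D) = 559/2 (b(D) = (-5 - 10)/(-10) + 278 = -⅒*(-15) + 278 = 3/2 + 278 = 559/2)
(-70/61*70)*38 - b(U) = (-70/61*70)*38 - 1*559/2 = (-70*1/61*70)*38 - 559/2 = -70/61*70*38 - 559/2 = -4900/61*38 - 559/2 = -186200/61 - 559/2 = -406499/122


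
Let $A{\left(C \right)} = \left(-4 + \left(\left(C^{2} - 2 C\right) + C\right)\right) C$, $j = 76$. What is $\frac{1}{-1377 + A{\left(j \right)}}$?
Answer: $\frac{1}{431519} \approx 2.3174 \cdot 10^{-6}$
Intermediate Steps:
$A{\left(C \right)} = C \left(-4 + C^{2} - C\right)$ ($A{\left(C \right)} = \left(-4 + \left(C^{2} - C\right)\right) C = \left(-4 + C^{2} - C\right) C = C \left(-4 + C^{2} - C\right)$)
$\frac{1}{-1377 + A{\left(j \right)}} = \frac{1}{-1377 + 76 \left(-4 + 76^{2} - 76\right)} = \frac{1}{-1377 + 76 \left(-4 + 5776 - 76\right)} = \frac{1}{-1377 + 76 \cdot 5696} = \frac{1}{-1377 + 432896} = \frac{1}{431519}$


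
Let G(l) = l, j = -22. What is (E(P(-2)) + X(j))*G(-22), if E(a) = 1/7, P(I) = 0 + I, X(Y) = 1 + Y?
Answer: 3212/7 ≈ 458.86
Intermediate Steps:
P(I) = I
E(a) = 1/7 (E(a) = 1*(1/7) = 1/7)
(E(P(-2)) + X(j))*G(-22) = (1/7 + (1 - 22))*(-22) = (1/7 - 21)*(-22) = -146/7*(-22) = 3212/7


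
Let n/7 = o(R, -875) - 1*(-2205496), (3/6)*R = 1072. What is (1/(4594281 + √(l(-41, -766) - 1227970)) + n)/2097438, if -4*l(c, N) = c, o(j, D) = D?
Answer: 1302948065458165703125/177086011902039632154 - I*√4911839/88543005951019816077 ≈ 7.3577 - 2.503e-17*I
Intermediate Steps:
R = 2144 (R = 2*1072 = 2144)
l(c, N) = -c/4
n = 15432347 (n = 7*(-875 - 1*(-2205496)) = 7*(-875 + 2205496) = 7*2204621 = 15432347)
(1/(4594281 + √(l(-41, -766) - 1227970)) + n)/2097438 = (1/(4594281 + √(-¼*(-41) - 1227970)) + 15432347)/2097438 = (1/(4594281 + √(41/4 - 1227970)) + 15432347)*(1/2097438) = (1/(4594281 + √(-4911839/4)) + 15432347)*(1/2097438) = (1/(4594281 + I*√4911839/2) + 15432347)*(1/2097438) = (15432347 + 1/(4594281 + I*√4911839/2))*(1/2097438) = 2204621/299634 + 1/(2097438*(4594281 + I*√4911839/2))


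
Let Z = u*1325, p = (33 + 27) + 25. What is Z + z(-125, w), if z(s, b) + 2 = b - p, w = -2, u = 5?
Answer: 6536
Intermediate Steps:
p = 85 (p = 60 + 25 = 85)
z(s, b) = -87 + b (z(s, b) = -2 + (b - 1*85) = -2 + (b - 85) = -2 + (-85 + b) = -87 + b)
Z = 6625 (Z = 5*1325 = 6625)
Z + z(-125, w) = 6625 + (-87 - 2) = 6625 - 89 = 6536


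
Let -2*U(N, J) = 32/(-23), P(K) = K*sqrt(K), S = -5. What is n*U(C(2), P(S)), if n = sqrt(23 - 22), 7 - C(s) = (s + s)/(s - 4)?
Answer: 16/23 ≈ 0.69565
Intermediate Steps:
P(K) = K**(3/2)
C(s) = 7 - 2*s/(-4 + s) (C(s) = 7 - (s + s)/(s - 4) = 7 - 2*s/(-4 + s))
U(N, J) = 16/23 (U(N, J) = -16/(-23) = -16*(-1)/23 = -1/2*(-32/23) = 16/23)
n = 1 (n = sqrt(1) = 1)
n*U(C(2), P(S)) = 1*(16/23) = 16/23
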